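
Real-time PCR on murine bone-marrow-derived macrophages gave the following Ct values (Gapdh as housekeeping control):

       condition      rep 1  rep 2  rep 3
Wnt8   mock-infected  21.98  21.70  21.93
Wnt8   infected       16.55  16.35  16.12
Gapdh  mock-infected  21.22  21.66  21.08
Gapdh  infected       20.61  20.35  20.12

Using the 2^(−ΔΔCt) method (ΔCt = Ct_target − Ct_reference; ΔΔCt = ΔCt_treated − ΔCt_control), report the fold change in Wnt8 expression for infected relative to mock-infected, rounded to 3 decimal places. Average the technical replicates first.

Mean Ct: Wnt8 mock-infected 21.870; Wnt8 infected 16.340; Gapdh mock-infected 21.320; Gapdh infected 20.360
ΔCt(mock-infected) = 21.870 − 21.320 = 0.550
ΔCt(infected) = 16.340 − 20.360 = -4.020
ΔΔCt = -4.020 − 0.550 = -4.570
Fold change = 2^(−(-4.570)) = 2^4.570 = 23.7524

23.752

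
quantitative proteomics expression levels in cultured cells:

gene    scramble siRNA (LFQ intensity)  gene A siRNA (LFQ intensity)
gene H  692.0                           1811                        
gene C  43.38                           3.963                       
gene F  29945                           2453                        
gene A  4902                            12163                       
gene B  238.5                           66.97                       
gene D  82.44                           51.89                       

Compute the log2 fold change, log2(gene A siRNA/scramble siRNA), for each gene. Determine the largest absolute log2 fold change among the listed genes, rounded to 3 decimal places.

log2(1811/692.0) = 1.388  (gene H)
log2(3.963/43.38) = -3.452  (gene C)
log2(2453/29945) = -3.610  (gene F)
log2(12163/4902) = 1.311  (gene A)
log2(66.97/238.5) = -1.832  (gene B)
log2(51.89/82.44) = -0.668  (gene D)
The largest magnitude belongs to gene F.

3.610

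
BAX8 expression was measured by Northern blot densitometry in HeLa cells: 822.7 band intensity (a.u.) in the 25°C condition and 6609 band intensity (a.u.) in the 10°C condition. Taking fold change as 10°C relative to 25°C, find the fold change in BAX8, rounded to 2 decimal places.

Fold change = 6609 / 822.7 = 8.033
BAX8 is upregulated.

8.03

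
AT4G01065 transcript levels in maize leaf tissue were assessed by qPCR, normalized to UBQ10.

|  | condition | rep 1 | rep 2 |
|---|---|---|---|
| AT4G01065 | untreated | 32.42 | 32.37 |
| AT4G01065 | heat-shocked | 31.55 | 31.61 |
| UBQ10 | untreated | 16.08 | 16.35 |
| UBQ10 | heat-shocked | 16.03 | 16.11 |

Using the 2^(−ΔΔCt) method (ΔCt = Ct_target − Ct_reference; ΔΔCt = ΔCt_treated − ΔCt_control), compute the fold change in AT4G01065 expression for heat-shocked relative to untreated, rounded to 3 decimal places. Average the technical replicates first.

Mean Ct: AT4G01065 untreated 32.395; AT4G01065 heat-shocked 31.580; UBQ10 untreated 16.215; UBQ10 heat-shocked 16.070
ΔCt(untreated) = 32.395 − 16.215 = 16.180
ΔCt(heat-shocked) = 31.580 − 16.070 = 15.510
ΔΔCt = 15.510 − 16.180 = -0.670
Fold change = 2^(−(-0.670)) = 2^0.670 = 1.5911

1.591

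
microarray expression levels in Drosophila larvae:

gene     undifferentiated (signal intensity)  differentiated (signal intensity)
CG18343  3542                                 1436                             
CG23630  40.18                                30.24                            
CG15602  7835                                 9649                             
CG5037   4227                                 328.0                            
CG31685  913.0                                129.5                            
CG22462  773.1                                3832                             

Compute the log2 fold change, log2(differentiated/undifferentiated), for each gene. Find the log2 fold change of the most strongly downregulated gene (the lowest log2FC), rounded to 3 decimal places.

-3.688

log2(1436/3542) = -1.303  (CG18343)
log2(30.24/40.18) = -0.410  (CG23630)
log2(9649/7835) = 0.300  (CG15602)
log2(328.0/4227) = -3.688  (CG5037)
log2(129.5/913.0) = -2.818  (CG31685)
log2(3832/773.1) = 2.309  (CG22462)
CG5037 is most strongly downregulated.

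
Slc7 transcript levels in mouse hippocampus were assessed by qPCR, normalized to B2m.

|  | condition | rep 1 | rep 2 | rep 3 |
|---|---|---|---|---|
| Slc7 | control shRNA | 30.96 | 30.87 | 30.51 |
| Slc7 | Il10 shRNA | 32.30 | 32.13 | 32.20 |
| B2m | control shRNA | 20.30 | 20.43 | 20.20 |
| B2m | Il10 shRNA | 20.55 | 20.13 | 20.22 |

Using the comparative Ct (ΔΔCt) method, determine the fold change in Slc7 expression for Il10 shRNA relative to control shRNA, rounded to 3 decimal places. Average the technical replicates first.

0.369

Mean Ct: Slc7 control shRNA 30.780; Slc7 Il10 shRNA 32.210; B2m control shRNA 20.310; B2m Il10 shRNA 20.300
ΔCt(control shRNA) = 30.780 − 20.310 = 10.470
ΔCt(Il10 shRNA) = 32.210 − 20.300 = 11.910
ΔΔCt = 11.910 − 10.470 = 1.440
Fold change = 2^(−1.440) = 0.3686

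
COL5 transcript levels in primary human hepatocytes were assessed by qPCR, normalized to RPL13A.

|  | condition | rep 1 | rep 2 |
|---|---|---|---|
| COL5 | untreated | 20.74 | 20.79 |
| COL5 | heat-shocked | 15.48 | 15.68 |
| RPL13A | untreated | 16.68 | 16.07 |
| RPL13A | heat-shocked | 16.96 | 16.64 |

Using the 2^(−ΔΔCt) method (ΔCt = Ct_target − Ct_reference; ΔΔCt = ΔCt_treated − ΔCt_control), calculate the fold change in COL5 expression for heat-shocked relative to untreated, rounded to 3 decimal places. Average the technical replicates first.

48.840

Mean Ct: COL5 untreated 20.765; COL5 heat-shocked 15.580; RPL13A untreated 16.375; RPL13A heat-shocked 16.800
ΔCt(untreated) = 20.765 − 16.375 = 4.390
ΔCt(heat-shocked) = 15.580 − 16.800 = -1.220
ΔΔCt = -1.220 − 4.390 = -5.610
Fold change = 2^(−(-5.610)) = 2^5.610 = 48.8403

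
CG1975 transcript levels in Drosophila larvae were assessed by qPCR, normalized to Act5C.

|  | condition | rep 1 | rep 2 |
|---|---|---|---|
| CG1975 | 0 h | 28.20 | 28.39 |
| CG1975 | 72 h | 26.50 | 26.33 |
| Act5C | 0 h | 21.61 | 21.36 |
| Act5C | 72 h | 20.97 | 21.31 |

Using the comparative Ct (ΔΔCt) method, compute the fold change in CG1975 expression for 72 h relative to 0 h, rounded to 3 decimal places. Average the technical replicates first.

2.898

Mean Ct: CG1975 0 h 28.295; CG1975 72 h 26.415; Act5C 0 h 21.485; Act5C 72 h 21.140
ΔCt(0 h) = 28.295 − 21.485 = 6.810
ΔCt(72 h) = 26.415 − 21.140 = 5.275
ΔΔCt = 5.275 − 6.810 = -1.535
Fold change = 2^(−(-1.535)) = 2^1.535 = 2.8979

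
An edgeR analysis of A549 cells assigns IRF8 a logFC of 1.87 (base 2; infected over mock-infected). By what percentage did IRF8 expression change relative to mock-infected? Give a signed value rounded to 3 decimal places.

265.533%

Fold change = 2^(1.87) = 3.6553
Percent change = (FC − 1) × 100% = (3.6553 − 1) × 100 = 265.533%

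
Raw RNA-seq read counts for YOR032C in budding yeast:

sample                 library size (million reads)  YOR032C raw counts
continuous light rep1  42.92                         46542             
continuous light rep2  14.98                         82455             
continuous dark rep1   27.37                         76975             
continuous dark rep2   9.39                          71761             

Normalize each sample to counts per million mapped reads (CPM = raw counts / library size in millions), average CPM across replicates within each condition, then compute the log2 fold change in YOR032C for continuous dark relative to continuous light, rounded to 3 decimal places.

CPM(continuous light rep1) = 46542 / 42.92 = 1084.3896
CPM(continuous light rep2) = 82455 / 14.98 = 5504.3391
CPM(continuous dark rep1) = 76975 / 27.37 = 2812.3858
CPM(continuous dark rep2) = 71761 / 9.39 = 7642.2790
mean CPM(continuous light) = 3294.3643; mean CPM(continuous dark) = 5227.3324
Fold change = 5227.3324 / 3294.3643 = 1.58675
log2(1.58675) = 0.6661

0.666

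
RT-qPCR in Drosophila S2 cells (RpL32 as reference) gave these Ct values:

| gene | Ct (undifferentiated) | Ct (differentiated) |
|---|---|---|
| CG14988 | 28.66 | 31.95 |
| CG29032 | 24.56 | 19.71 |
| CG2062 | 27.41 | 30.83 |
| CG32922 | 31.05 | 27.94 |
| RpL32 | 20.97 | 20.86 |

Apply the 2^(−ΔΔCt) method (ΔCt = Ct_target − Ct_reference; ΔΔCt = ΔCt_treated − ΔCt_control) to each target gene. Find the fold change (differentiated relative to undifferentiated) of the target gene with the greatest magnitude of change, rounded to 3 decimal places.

26.723

CG14988: ΔΔCt = (31.95−20.86) − (28.66−20.97) = 11.09 − 7.69 = 3.40; fold change = 2^-3.40 = 0.095
CG29032: ΔΔCt = (19.71−20.86) − (24.56−20.97) = -1.15 − 3.59 = -4.74; fold change = 2^4.74 = 26.723
CG2062: ΔΔCt = (30.83−20.86) − (27.41−20.97) = 9.97 − 6.44 = 3.53; fold change = 2^-3.53 = 0.087
CG32922: ΔΔCt = (27.94−20.86) − (31.05−20.97) = 7.08 − 10.08 = -3.00; fold change = 2^3.00 = 8.000
CG29032 has the largest |ΔΔCt| = 4.74.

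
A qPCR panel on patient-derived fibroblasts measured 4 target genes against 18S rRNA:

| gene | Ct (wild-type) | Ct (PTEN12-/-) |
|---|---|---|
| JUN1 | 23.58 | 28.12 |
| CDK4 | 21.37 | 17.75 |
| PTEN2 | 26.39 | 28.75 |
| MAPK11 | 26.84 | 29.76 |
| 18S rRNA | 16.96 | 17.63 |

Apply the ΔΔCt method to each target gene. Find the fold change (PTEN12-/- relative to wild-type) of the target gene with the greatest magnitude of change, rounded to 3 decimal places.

19.562

JUN1: ΔΔCt = (28.12−17.63) − (23.58−16.96) = 10.49 − 6.62 = 3.87; fold change = 2^-3.87 = 0.068
CDK4: ΔΔCt = (17.75−17.63) − (21.37−16.96) = 0.12 − 4.41 = -4.29; fold change = 2^4.29 = 19.562
PTEN2: ΔΔCt = (28.75−17.63) − (26.39−16.96) = 11.12 − 9.43 = 1.69; fold change = 2^-1.69 = 0.310
MAPK11: ΔΔCt = (29.76−17.63) − (26.84−16.96) = 12.13 − 9.88 = 2.25; fold change = 2^-2.25 = 0.210
CDK4 has the largest |ΔΔCt| = 4.29.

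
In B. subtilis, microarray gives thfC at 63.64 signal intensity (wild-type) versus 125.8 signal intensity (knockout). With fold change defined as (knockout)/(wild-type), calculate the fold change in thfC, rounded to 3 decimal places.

1.977

Fold change = 125.8 / 63.64 = 1.9767
thfC is upregulated.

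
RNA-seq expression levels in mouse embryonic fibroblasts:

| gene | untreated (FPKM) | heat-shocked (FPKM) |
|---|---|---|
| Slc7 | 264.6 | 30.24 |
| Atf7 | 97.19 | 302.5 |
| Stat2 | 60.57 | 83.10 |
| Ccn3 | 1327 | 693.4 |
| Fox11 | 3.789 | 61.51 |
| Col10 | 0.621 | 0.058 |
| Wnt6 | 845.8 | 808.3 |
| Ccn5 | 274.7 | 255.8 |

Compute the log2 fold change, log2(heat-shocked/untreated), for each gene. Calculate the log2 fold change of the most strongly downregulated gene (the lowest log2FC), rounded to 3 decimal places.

log2(30.24/264.6) = -3.129  (Slc7)
log2(302.5/97.19) = 1.638  (Atf7)
log2(83.10/60.57) = 0.456  (Stat2)
log2(693.4/1327) = -0.936  (Ccn3)
log2(61.51/3.789) = 4.021  (Fox11)
log2(0.058/0.621) = -3.420  (Col10)
log2(808.3/845.8) = -0.065  (Wnt6)
log2(255.8/274.7) = -0.103  (Ccn5)
Col10 is most strongly downregulated.

-3.420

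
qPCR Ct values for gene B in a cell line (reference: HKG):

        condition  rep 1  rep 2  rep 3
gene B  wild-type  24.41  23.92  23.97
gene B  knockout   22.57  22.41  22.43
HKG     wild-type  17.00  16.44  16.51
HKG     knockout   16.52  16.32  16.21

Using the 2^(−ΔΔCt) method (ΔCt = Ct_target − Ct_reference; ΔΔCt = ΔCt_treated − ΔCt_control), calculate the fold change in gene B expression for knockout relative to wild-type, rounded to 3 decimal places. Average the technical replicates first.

Mean Ct: gene B wild-type 24.100; gene B knockout 22.470; HKG wild-type 16.650; HKG knockout 16.350
ΔCt(wild-type) = 24.100 − 16.650 = 7.450
ΔCt(knockout) = 22.470 − 16.350 = 6.120
ΔΔCt = 6.120 − 7.450 = -1.330
Fold change = 2^(−(-1.330)) = 2^1.330 = 2.5140

2.514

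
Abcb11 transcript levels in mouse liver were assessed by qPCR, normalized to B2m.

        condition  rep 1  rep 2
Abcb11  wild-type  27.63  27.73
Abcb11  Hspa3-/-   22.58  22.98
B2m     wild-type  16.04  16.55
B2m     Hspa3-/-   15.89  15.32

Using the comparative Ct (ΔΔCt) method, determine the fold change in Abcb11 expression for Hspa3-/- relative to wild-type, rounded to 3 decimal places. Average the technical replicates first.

18.507

Mean Ct: Abcb11 wild-type 27.680; Abcb11 Hspa3-/- 22.780; B2m wild-type 16.295; B2m Hspa3-/- 15.605
ΔCt(wild-type) = 27.680 − 16.295 = 11.385
ΔCt(Hspa3-/-) = 22.780 − 15.605 = 7.175
ΔΔCt = 7.175 − 11.385 = -4.210
Fold change = 2^(−(-4.210)) = 2^4.210 = 18.5070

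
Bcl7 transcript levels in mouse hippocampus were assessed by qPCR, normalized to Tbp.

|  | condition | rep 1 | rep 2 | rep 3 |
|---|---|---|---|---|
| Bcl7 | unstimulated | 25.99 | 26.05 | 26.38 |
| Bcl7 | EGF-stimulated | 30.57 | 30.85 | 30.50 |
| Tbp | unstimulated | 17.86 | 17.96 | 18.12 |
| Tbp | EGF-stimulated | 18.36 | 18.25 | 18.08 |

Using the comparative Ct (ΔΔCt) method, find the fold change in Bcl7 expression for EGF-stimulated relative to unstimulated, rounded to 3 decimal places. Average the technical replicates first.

0.053

Mean Ct: Bcl7 unstimulated 26.140; Bcl7 EGF-stimulated 30.640; Tbp unstimulated 17.980; Tbp EGF-stimulated 18.230
ΔCt(unstimulated) = 26.140 − 17.980 = 8.160
ΔCt(EGF-stimulated) = 30.640 − 18.230 = 12.410
ΔΔCt = 12.410 − 8.160 = 4.250
Fold change = 2^(−4.250) = 0.0526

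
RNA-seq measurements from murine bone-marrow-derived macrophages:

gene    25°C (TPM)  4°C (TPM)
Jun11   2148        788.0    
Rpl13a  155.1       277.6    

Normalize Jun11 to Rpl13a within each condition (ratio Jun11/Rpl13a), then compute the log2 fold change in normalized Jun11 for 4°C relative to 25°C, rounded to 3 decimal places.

-2.287

Jun11/Rpl13a (25°C) = 2148 / 155.1 = 13.849
Jun11/Rpl13a (4°C) = 788.0 / 277.6 = 2.8386
Fold change = 2.8386 / 13.849 = 0.2050
log2(0.2050) = -2.2865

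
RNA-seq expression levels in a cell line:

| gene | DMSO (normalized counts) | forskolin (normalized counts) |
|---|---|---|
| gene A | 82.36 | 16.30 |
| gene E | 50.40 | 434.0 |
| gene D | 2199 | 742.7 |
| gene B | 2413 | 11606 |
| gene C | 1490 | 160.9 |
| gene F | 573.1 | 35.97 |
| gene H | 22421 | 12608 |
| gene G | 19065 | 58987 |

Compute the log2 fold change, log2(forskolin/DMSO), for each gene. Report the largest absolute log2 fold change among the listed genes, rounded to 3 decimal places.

3.994

log2(16.30/82.36) = -2.337  (gene A)
log2(434.0/50.40) = 3.106  (gene E)
log2(742.7/2199) = -1.566  (gene D)
log2(11606/2413) = 2.266  (gene B)
log2(160.9/1490) = -3.211  (gene C)
log2(35.97/573.1) = -3.994  (gene F)
log2(12608/22421) = -0.831  (gene H)
log2(58987/19065) = 1.629  (gene G)
The largest magnitude belongs to gene F.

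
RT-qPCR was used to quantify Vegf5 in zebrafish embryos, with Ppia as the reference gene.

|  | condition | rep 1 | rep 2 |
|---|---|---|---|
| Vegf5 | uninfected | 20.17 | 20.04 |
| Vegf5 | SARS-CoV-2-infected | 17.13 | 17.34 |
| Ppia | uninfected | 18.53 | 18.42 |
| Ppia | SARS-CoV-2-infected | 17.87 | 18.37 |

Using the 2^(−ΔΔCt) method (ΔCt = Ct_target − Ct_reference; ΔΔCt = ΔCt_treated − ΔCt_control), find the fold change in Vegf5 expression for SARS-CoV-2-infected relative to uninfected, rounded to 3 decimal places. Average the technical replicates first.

Mean Ct: Vegf5 uninfected 20.105; Vegf5 SARS-CoV-2-infected 17.235; Ppia uninfected 18.475; Ppia SARS-CoV-2-infected 18.120
ΔCt(uninfected) = 20.105 − 18.475 = 1.630
ΔCt(SARS-CoV-2-infected) = 17.235 − 18.120 = -0.885
ΔΔCt = -0.885 − 1.630 = -2.515
Fold change = 2^(−(-2.515)) = 2^2.515 = 5.7160

5.716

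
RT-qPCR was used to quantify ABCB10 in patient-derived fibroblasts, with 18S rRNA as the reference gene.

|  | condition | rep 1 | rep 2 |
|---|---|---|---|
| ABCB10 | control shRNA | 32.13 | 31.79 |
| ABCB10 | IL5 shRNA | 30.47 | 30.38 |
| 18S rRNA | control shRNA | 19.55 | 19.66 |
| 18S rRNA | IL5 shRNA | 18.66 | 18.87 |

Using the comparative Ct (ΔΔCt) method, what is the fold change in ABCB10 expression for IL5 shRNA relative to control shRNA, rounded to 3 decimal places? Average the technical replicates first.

1.619

Mean Ct: ABCB10 control shRNA 31.960; ABCB10 IL5 shRNA 30.425; 18S rRNA control shRNA 19.605; 18S rRNA IL5 shRNA 18.765
ΔCt(control shRNA) = 31.960 − 19.605 = 12.355
ΔCt(IL5 shRNA) = 30.425 − 18.765 = 11.660
ΔΔCt = 11.660 − 12.355 = -0.695
Fold change = 2^(−(-0.695)) = 2^0.695 = 1.6189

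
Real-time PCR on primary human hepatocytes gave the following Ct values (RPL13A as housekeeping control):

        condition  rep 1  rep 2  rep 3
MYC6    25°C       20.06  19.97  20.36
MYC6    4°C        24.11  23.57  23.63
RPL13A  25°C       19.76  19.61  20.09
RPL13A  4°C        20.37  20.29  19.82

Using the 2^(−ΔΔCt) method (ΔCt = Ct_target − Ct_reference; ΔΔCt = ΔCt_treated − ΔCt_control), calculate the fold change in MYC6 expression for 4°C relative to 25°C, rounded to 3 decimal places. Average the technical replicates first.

Mean Ct: MYC6 25°C 20.130; MYC6 4°C 23.770; RPL13A 25°C 19.820; RPL13A 4°C 20.160
ΔCt(25°C) = 20.130 − 19.820 = 0.310
ΔCt(4°C) = 23.770 − 20.160 = 3.610
ΔΔCt = 3.610 − 0.310 = 3.300
Fold change = 2^(−3.300) = 0.1015

0.102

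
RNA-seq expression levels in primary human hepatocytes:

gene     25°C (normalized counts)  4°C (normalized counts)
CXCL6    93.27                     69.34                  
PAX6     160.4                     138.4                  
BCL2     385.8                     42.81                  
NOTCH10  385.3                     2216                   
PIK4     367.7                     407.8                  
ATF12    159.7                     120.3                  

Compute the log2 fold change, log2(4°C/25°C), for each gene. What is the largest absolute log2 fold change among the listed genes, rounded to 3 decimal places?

log2(69.34/93.27) = -0.428  (CXCL6)
log2(138.4/160.4) = -0.213  (PAX6)
log2(42.81/385.8) = -3.172  (BCL2)
log2(2216/385.3) = 2.524  (NOTCH10)
log2(407.8/367.7) = 0.149  (PIK4)
log2(120.3/159.7) = -0.409  (ATF12)
The largest magnitude belongs to BCL2.

3.172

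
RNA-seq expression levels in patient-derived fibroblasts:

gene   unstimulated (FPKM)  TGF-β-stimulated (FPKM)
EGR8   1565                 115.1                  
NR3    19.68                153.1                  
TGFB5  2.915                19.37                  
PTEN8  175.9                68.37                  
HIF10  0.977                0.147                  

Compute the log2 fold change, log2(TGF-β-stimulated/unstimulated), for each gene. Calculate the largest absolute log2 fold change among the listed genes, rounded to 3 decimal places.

log2(115.1/1565) = -3.765  (EGR8)
log2(153.1/19.68) = 2.960  (NR3)
log2(19.37/2.915) = 2.732  (TGFB5)
log2(68.37/175.9) = -1.363  (PTEN8)
log2(0.147/0.977) = -2.733  (HIF10)
The largest magnitude belongs to EGR8.

3.765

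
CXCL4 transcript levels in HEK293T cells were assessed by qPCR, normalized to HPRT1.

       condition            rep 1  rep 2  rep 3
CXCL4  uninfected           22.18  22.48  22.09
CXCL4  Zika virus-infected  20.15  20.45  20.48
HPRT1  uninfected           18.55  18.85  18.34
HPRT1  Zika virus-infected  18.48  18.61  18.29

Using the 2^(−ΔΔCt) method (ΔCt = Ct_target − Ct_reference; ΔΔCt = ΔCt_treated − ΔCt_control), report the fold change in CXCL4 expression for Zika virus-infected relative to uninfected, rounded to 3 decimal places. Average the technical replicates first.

3.411

Mean Ct: CXCL4 uninfected 22.250; CXCL4 Zika virus-infected 20.360; HPRT1 uninfected 18.580; HPRT1 Zika virus-infected 18.460
ΔCt(uninfected) = 22.250 − 18.580 = 3.670
ΔCt(Zika virus-infected) = 20.360 − 18.460 = 1.900
ΔΔCt = 1.900 − 3.670 = -1.770
Fold change = 2^(−(-1.770)) = 2^1.770 = 3.4105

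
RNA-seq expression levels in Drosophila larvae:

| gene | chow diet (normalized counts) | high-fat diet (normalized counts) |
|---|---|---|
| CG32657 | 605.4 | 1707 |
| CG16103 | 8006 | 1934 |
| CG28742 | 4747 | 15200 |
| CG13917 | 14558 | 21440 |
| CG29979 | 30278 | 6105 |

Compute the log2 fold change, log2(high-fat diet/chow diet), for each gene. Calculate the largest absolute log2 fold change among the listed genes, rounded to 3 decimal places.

log2(1707/605.4) = 1.496  (CG32657)
log2(1934/8006) = -2.049  (CG16103)
log2(15200/4747) = 1.679  (CG28742)
log2(21440/14558) = 0.558  (CG13917)
log2(6105/30278) = -2.310  (CG29979)
The largest magnitude belongs to CG29979.

2.310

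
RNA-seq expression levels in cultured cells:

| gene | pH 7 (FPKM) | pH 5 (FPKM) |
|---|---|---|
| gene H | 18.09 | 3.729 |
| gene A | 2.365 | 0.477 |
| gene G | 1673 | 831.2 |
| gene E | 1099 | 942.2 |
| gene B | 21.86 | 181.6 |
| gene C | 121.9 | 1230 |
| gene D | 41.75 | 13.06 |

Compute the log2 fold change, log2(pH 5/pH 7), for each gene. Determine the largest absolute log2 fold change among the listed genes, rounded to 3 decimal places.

3.335

log2(3.729/18.09) = -2.278  (gene H)
log2(0.477/2.365) = -2.310  (gene A)
log2(831.2/1673) = -1.009  (gene G)
log2(942.2/1099) = -0.222  (gene E)
log2(181.6/21.86) = 3.054  (gene B)
log2(1230/121.9) = 3.335  (gene C)
log2(13.06/41.75) = -1.677  (gene D)
The largest magnitude belongs to gene C.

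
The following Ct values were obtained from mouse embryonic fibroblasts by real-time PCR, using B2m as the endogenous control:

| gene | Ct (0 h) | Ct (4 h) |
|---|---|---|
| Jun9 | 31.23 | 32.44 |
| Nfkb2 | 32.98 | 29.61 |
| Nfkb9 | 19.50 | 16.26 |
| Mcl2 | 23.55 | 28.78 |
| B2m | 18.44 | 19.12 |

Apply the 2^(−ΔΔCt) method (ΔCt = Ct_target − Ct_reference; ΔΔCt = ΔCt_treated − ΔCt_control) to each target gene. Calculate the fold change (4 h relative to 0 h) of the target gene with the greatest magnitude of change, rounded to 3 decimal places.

Jun9: ΔΔCt = (32.44−19.12) − (31.23−18.44) = 13.32 − 12.79 = 0.53; fold change = 2^-0.53 = 0.693
Nfkb2: ΔΔCt = (29.61−19.12) − (32.98−18.44) = 10.49 − 14.54 = -4.05; fold change = 2^4.05 = 16.564
Nfkb9: ΔΔCt = (16.26−19.12) − (19.50−18.44) = -2.86 − 1.06 = -3.92; fold change = 2^3.92 = 15.137
Mcl2: ΔΔCt = (28.78−19.12) − (23.55−18.44) = 9.66 − 5.11 = 4.55; fold change = 2^-4.55 = 0.043
Mcl2 has the largest |ΔΔCt| = 4.55.

0.043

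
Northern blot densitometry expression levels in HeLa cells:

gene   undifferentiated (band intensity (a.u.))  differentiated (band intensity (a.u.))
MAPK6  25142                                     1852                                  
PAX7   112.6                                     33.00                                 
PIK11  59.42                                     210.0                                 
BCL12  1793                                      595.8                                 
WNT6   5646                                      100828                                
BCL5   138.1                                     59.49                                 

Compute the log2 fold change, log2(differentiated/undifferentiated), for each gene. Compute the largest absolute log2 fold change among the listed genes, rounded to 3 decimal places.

log2(1852/25142) = -3.763  (MAPK6)
log2(33.00/112.6) = -1.771  (PAX7)
log2(210.0/59.42) = 1.821  (PIK11)
log2(595.8/1793) = -1.589  (BCL12)
log2(100828/5646) = 4.159  (WNT6)
log2(59.49/138.1) = -1.215  (BCL5)
The largest magnitude belongs to WNT6.

4.159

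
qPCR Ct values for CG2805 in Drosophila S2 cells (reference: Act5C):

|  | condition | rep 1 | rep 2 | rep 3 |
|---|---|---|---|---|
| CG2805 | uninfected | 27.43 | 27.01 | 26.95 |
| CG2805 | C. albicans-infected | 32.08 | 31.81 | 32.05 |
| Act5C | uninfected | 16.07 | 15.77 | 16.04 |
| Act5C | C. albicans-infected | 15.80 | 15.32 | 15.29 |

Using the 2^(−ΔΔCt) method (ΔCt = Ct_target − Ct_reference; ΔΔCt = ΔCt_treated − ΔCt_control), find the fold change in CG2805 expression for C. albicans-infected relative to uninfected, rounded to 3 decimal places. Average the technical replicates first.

0.025

Mean Ct: CG2805 uninfected 27.130; CG2805 C. albicans-infected 31.980; Act5C uninfected 15.960; Act5C C. albicans-infected 15.470
ΔCt(uninfected) = 27.130 − 15.960 = 11.170
ΔCt(C. albicans-infected) = 31.980 − 15.470 = 16.510
ΔΔCt = 16.510 − 11.170 = 5.340
Fold change = 2^(−5.340) = 0.0247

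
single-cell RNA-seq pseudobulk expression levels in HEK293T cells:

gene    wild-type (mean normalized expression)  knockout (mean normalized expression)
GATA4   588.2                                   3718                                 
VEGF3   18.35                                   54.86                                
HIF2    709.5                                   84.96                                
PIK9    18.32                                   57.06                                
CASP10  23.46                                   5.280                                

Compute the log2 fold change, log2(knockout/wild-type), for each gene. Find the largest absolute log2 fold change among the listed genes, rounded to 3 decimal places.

3.062

log2(3718/588.2) = 2.660  (GATA4)
log2(54.86/18.35) = 1.580  (VEGF3)
log2(84.96/709.5) = -3.062  (HIF2)
log2(57.06/18.32) = 1.639  (PIK9)
log2(5.280/23.46) = -2.152  (CASP10)
The largest magnitude belongs to HIF2.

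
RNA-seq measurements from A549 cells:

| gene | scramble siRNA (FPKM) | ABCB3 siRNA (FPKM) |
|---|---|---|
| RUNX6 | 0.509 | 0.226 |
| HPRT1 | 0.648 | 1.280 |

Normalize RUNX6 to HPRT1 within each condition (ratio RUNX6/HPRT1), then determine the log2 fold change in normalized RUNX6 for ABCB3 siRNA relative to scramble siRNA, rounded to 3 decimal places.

RUNX6/HPRT1 (scramble siRNA) = 0.509 / 0.648 = 0.78549
RUNX6/HPRT1 (ABCB3 siRNA) = 0.226 / 1.280 = 0.17656
Fold change = 0.17656 / 0.78549 = 0.2248
log2(0.2248) = -2.1534

-2.153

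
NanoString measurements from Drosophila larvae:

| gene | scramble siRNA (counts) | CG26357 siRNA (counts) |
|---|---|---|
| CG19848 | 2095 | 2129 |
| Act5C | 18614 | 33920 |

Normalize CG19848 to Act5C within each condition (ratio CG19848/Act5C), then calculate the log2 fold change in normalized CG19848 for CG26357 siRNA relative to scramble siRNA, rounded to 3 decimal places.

CG19848/Act5C (scramble siRNA) = 2095 / 18614 = 0.11255
CG19848/Act5C (CG26357 siRNA) = 2129 / 33920 = 0.062765
Fold change = 0.062765 / 0.11255 = 0.5577
log2(0.5577) = -0.8425

-0.843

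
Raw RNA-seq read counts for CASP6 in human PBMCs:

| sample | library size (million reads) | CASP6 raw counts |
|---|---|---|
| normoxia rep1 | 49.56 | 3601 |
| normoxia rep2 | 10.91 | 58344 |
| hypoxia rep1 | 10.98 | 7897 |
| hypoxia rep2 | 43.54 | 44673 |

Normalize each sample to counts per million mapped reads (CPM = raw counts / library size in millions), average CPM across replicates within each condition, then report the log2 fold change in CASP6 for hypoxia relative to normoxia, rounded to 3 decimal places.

-1.635

CPM(normoxia rep1) = 3601 / 49.56 = 72.6594
CPM(normoxia rep2) = 58344 / 10.91 = 5347.7544
CPM(hypoxia rep1) = 7897 / 10.98 = 719.2168
CPM(hypoxia rep2) = 44673 / 43.54 = 1026.0220
mean CPM(normoxia) = 2710.2069; mean CPM(hypoxia) = 872.6194
Fold change = 872.6194 / 2710.2069 = 0.32198
log2(0.32198) = -1.6350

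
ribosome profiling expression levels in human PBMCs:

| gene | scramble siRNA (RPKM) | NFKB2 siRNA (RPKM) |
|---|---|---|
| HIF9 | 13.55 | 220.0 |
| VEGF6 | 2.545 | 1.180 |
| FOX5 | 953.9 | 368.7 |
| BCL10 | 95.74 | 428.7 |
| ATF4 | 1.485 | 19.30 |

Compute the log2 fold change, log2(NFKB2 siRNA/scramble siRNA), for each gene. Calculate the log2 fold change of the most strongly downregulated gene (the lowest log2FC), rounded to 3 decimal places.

log2(220.0/13.55) = 4.021  (HIF9)
log2(1.180/2.545) = -1.109  (VEGF6)
log2(368.7/953.9) = -1.371  (FOX5)
log2(428.7/95.74) = 2.163  (BCL10)
log2(19.30/1.485) = 3.700  (ATF4)
FOX5 is most strongly downregulated.

-1.371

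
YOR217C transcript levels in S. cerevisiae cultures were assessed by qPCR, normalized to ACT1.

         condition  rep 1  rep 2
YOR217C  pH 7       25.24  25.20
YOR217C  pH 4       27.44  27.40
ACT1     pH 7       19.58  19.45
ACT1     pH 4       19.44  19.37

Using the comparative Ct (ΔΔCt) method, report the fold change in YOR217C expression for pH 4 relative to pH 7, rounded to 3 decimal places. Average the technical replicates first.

Mean Ct: YOR217C pH 7 25.220; YOR217C pH 4 27.420; ACT1 pH 7 19.515; ACT1 pH 4 19.405
ΔCt(pH 7) = 25.220 − 19.515 = 5.705
ΔCt(pH 4) = 27.420 − 19.405 = 8.015
ΔΔCt = 8.015 − 5.705 = 2.310
Fold change = 2^(−2.310) = 0.2017

0.202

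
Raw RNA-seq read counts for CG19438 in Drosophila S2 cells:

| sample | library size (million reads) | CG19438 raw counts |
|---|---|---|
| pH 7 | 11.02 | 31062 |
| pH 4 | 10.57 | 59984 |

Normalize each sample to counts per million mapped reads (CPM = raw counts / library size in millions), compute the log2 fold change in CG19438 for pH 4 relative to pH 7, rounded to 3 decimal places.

CPM(pH 7) = 31062 / 11.02 = 2818.6933
CPM(pH 4) = 59984 / 10.57 = 5674.9290
Fold change = 5674.9290 / 2818.6933 = 2.01332
log2(2.01332) = 1.0096

1.010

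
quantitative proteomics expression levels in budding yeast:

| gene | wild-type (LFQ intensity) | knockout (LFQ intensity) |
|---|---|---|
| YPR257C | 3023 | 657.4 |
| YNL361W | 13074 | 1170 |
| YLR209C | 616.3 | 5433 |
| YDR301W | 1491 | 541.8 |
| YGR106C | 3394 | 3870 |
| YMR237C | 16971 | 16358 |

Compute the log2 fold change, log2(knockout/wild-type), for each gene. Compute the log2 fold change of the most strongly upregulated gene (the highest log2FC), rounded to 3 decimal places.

3.140

log2(657.4/3023) = -2.201  (YPR257C)
log2(1170/13074) = -3.482  (YNL361W)
log2(5433/616.3) = 3.140  (YLR209C)
log2(541.8/1491) = -1.460  (YDR301W)
log2(3870/3394) = 0.189  (YGR106C)
log2(16358/16971) = -0.053  (YMR237C)
YLR209C is most strongly upregulated.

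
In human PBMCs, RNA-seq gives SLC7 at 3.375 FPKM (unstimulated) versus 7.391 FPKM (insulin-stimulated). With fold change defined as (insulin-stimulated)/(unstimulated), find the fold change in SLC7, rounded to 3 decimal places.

2.190

Fold change = 7.391 / 3.375 = 2.1899
SLC7 is upregulated.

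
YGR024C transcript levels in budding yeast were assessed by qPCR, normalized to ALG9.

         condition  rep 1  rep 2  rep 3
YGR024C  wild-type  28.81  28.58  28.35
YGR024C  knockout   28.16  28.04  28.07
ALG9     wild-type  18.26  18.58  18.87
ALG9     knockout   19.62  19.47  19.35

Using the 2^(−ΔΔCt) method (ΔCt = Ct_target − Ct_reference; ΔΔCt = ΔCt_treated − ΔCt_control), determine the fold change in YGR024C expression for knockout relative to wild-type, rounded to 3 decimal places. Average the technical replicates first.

2.639

Mean Ct: YGR024C wild-type 28.580; YGR024C knockout 28.090; ALG9 wild-type 18.570; ALG9 knockout 19.480
ΔCt(wild-type) = 28.580 − 18.570 = 10.010
ΔCt(knockout) = 28.090 − 19.480 = 8.610
ΔΔCt = 8.610 − 10.010 = -1.400
Fold change = 2^(−(-1.400)) = 2^1.400 = 2.6390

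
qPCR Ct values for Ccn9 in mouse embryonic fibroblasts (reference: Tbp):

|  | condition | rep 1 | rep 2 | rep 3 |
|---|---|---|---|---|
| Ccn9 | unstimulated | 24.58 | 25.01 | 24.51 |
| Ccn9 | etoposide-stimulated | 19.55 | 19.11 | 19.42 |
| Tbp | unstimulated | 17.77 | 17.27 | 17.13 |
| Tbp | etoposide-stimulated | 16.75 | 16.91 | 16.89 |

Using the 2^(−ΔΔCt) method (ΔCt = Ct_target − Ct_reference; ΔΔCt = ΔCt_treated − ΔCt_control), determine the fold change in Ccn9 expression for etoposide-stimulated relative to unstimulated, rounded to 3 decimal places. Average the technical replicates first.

27.858

Mean Ct: Ccn9 unstimulated 24.700; Ccn9 etoposide-stimulated 19.360; Tbp unstimulated 17.390; Tbp etoposide-stimulated 16.850
ΔCt(unstimulated) = 24.700 − 17.390 = 7.310
ΔCt(etoposide-stimulated) = 19.360 − 16.850 = 2.510
ΔΔCt = 2.510 − 7.310 = -4.800
Fold change = 2^(−(-4.800)) = 2^4.800 = 27.8576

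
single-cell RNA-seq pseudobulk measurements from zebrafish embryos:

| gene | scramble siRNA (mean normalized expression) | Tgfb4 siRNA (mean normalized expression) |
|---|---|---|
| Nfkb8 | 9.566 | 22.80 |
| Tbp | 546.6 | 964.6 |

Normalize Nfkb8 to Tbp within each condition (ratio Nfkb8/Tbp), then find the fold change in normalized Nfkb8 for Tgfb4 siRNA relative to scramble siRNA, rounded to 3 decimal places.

Nfkb8/Tbp (scramble siRNA) = 9.566 / 546.6 = 0.017501
Nfkb8/Tbp (Tgfb4 siRNA) = 22.80 / 964.6 = 0.023637
Fold change = 0.023637 / 0.017501 = 1.3506

1.351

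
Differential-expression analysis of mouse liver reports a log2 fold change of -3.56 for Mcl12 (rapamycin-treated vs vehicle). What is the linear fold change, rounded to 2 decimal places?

Fold change = 2^(-3.56) = 0.085
That is, Mcl12 drops to 8.5% of the vehicle level.

0.08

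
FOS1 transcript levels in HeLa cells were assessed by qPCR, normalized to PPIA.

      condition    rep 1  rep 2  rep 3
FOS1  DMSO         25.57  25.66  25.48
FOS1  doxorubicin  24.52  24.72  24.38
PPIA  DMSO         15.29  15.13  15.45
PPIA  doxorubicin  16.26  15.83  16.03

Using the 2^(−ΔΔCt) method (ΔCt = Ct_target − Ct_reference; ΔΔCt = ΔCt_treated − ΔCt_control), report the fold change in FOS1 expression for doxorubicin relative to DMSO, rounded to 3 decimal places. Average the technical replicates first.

Mean Ct: FOS1 DMSO 25.570; FOS1 doxorubicin 24.540; PPIA DMSO 15.290; PPIA doxorubicin 16.040
ΔCt(DMSO) = 25.570 − 15.290 = 10.280
ΔCt(doxorubicin) = 24.540 − 16.040 = 8.500
ΔΔCt = 8.500 − 10.280 = -1.780
Fold change = 2^(−(-1.780)) = 2^1.780 = 3.4343

3.434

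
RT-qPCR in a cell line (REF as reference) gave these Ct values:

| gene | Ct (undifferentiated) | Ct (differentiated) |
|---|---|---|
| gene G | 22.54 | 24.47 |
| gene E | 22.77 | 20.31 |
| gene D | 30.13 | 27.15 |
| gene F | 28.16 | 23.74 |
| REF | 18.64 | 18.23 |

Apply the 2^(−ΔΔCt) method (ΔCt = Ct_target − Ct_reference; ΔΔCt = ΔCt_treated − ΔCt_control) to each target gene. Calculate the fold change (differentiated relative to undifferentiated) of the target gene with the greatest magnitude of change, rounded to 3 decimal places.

16.111

gene G: ΔΔCt = (24.47−18.23) − (22.54−18.64) = 6.24 − 3.90 = 2.34; fold change = 2^-2.34 = 0.198
gene E: ΔΔCt = (20.31−18.23) − (22.77−18.64) = 2.08 − 4.13 = -2.05; fold change = 2^2.05 = 4.141
gene D: ΔΔCt = (27.15−18.23) − (30.13−18.64) = 8.92 − 11.49 = -2.57; fold change = 2^2.57 = 5.938
gene F: ΔΔCt = (23.74−18.23) − (28.16−18.64) = 5.51 − 9.52 = -4.01; fold change = 2^4.01 = 16.111
gene F has the largest |ΔΔCt| = 4.01.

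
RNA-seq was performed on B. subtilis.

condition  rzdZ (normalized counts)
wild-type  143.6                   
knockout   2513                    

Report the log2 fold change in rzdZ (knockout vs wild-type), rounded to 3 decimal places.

4.129

Fold change = 2513 / 143.6 = 17.5000
log2(17.5000) = 4.1293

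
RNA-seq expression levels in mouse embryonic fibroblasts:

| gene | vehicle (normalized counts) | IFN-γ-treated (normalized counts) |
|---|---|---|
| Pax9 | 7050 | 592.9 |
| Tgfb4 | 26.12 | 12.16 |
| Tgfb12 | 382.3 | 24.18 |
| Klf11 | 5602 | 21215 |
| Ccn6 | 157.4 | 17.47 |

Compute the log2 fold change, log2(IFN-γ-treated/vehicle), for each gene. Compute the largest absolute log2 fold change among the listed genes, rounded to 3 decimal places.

3.983

log2(592.9/7050) = -3.572  (Pax9)
log2(12.16/26.12) = -1.103  (Tgfb4)
log2(24.18/382.3) = -3.983  (Tgfb12)
log2(21215/5602) = 1.921  (Klf11)
log2(17.47/157.4) = -3.171  (Ccn6)
The largest magnitude belongs to Tgfb12.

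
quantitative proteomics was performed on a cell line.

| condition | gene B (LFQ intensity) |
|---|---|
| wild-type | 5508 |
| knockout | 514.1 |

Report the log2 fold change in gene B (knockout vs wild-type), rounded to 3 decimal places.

Fold change = 514.1 / 5508 = 0.0933
log2(0.0933) = -3.4214

-3.421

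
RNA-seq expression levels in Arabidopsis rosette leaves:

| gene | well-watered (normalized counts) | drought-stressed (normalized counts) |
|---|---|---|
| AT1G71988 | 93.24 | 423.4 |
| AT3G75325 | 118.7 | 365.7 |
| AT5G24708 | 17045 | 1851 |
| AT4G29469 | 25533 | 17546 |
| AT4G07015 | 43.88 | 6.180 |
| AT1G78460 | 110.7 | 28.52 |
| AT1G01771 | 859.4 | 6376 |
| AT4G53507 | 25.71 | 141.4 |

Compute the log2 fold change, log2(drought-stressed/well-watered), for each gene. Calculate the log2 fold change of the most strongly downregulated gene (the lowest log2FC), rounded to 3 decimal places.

-3.203

log2(423.4/93.24) = 2.183  (AT1G71988)
log2(365.7/118.7) = 1.623  (AT3G75325)
log2(1851/17045) = -3.203  (AT5G24708)
log2(17546/25533) = -0.541  (AT4G29469)
log2(6.180/43.88) = -2.828  (AT4G07015)
log2(28.52/110.7) = -1.957  (AT1G78460)
log2(6376/859.4) = 2.891  (AT1G01771)
log2(141.4/25.71) = 2.459  (AT4G53507)
AT5G24708 is most strongly downregulated.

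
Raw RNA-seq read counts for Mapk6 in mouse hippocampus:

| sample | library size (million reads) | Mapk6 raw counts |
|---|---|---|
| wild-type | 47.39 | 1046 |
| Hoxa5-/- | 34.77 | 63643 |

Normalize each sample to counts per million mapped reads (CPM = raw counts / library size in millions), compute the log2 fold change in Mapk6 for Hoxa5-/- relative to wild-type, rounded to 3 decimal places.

6.374

CPM(wild-type) = 1046 / 47.39 = 22.0722
CPM(Hoxa5-/-) = 63643 / 34.77 = 1830.3998
Fold change = 1830.3998 / 22.0722 = 82.92796
log2(82.92796) = 6.3738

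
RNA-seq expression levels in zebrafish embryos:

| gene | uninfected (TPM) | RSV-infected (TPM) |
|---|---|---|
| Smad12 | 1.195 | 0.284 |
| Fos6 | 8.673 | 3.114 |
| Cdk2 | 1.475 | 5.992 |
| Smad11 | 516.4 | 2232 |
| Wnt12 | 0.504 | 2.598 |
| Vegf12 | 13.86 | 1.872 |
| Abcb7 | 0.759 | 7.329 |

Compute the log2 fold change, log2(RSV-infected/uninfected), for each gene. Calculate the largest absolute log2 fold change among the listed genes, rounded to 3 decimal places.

log2(0.284/1.195) = -2.073  (Smad12)
log2(3.114/8.673) = -1.478  (Fos6)
log2(5.992/1.475) = 2.022  (Cdk2)
log2(2232/516.4) = 2.112  (Smad11)
log2(2.598/0.504) = 2.366  (Wnt12)
log2(1.872/13.86) = -2.888  (Vegf12)
log2(7.329/0.759) = 3.271  (Abcb7)
The largest magnitude belongs to Abcb7.

3.271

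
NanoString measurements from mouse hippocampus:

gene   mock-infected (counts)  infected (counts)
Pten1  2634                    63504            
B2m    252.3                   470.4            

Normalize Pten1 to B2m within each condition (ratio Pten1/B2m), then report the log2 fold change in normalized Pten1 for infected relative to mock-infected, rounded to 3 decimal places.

Pten1/B2m (mock-infected) = 2634 / 252.3 = 10.44
Pten1/B2m (infected) = 63504 / 470.4 = 135
Fold change = 135 / 10.44 = 12.9311
log2(12.9311) = 3.6928

3.693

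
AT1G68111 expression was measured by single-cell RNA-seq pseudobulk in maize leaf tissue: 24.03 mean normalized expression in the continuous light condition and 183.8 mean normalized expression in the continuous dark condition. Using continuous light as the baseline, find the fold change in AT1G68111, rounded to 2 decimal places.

Fold change = 183.8 / 24.03 = 7.649
AT1G68111 is upregulated.

7.65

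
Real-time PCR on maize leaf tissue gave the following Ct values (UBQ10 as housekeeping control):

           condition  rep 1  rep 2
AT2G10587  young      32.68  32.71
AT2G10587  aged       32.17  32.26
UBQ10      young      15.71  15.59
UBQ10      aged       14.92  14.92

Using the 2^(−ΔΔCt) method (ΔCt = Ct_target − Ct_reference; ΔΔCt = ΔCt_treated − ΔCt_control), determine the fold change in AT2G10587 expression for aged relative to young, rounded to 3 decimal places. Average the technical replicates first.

Mean Ct: AT2G10587 young 32.695; AT2G10587 aged 32.215; UBQ10 young 15.650; UBQ10 aged 14.920
ΔCt(young) = 32.695 − 15.650 = 17.045
ΔCt(aged) = 32.215 − 14.920 = 17.295
ΔΔCt = 17.295 − 17.045 = 0.250
Fold change = 2^(−0.250) = 0.8409

0.841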